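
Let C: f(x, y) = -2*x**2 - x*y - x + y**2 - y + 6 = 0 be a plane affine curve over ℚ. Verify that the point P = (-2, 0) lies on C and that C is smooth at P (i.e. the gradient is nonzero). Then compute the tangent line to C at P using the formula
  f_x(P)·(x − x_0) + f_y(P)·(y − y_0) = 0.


Tangent line at P: 7*x + y + 14 = 0.

Step 1: f(-2, 0) = 0, so P lies on C.
Step 2: partial derivatives
  f_x(x, y) = -4*x - y - 1, f_y(x, y) = -x + 2*y - 1.
  f_x(P) = 7, f_y(P) = 1 (gradient nonzero, so P is smooth).
Step 3: tangent line at P: 7·(x − -2) + 1·(y − 0) = 0.
Expanding: 7*x + y + 14 = 0.


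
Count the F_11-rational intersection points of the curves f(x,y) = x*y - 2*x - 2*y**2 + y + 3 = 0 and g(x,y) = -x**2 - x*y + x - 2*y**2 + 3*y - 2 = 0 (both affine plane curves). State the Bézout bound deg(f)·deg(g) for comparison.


Common zeros: {(7, 0)}; count = 1; Bézout bound = 4.

deg(f) = 2, deg(g) = 2, so Bézout bound = 4.
Scan x ∈ F_11. For each x, list the y ∈ F_11 with f(x, y) ≡ 0 and those with g(x, y) ≡ 0 (mod 11); the common zeros in that column are the intersection.
  x = 0: f ≡ 0 at y ∈ {7, 10}; g ≡ 0 at y ∈ {3, 4}; common: ∅.
  x = 1: f ≡ 0 at y ∈ {3, 9}; g ≡ 0 at y ∈ ∅; common: ∅.
  x = 2: f ≡ 0 at y ∈ {1, 6}; g ≡ 0 at y ∈ ∅; common: ∅.
  x = 3: f ≡ 0 at y ∈ {5, 8}; g ≡ 0 at y ∈ ∅; common: ∅.
  x = 4: f ≡ 0 at y ∈ ∅; g ≡ 0 at y ∈ ∅; common: ∅.
  x = 5: f ≡ 0 at y ∈ ∅; g ≡ 0 at y ∈ {0, 10}; common: ∅.
  x = 6: f ≡ 0 at y ∈ ∅; g ≡ 0 at y ∈ ∅; common: ∅.
  x = 7: f ≡ 0 at y ∈ {0, 4}; g ≡ 0 at y ∈ {0, 9}; common: {0}.
  x = 8: f ≡ 0 at y ∈ ∅; g ≡ 0 at y ∈ {4, 10}; common: ∅.
  x = 9: f ≡ 0 at y ∈ ∅; g ≡ 0 at y ∈ {3, 5}; common: ∅.
  x = 10: f ≡ 0 at y ∈ ∅; g ≡ 0 at y ∈ ∅; common: ∅.
Collecting: common zeros = {(7, 0)}, so the count is 1.
Comparison with the Bézout bound: 1 ≤ 4 = deg(f)·deg(g), as expected for curves with no common component (the affine F_11-count falls short of the bound because intersections may lie at infinity, over extension fields, or carry multiplicity).


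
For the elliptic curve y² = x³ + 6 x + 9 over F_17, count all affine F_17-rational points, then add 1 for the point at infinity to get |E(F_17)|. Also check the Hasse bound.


Affine points = {(0, 3), (0, 14), (1, 4), (1, 13), (8, 5), (8, 12), (10, 7), (10, 10), (14, 7), (14, 10), (16, 6), (16, 11)}; affine count = 12; |E(F_17)| = 13.

Discriminant check: Δ ∝ 4a³ + 27b² = 4·6³ + 27·9² = 4·216 + 27·81 ≡ 8 (mod 17). Nonzero ⇒ E is nonsingular.
For each x ∈ F_17, compute rhs = x³ + 6·x + 9 mod 17, then count y ∈ F_17 with y² ≡ rhs.
  x = 0: rhs = 9, matching y values: 3, 14 (2 points).
  x = 1: rhs = 16, matching y values: 4, 13 (2 points).
  x = 2: rhs = 12, matching y values: none (0 points).
  x = 3: rhs = 3, matching y values: none (0 points).
  x = 4: rhs = 12, matching y values: none (0 points).
  x = 5: rhs = 11, matching y values: none (0 points).
  x = 6: rhs = 6, matching y values: none (0 points).
  x = 7: rhs = 3, matching y values: none (0 points).
  x = 8: rhs = 8, matching y values: 5, 12 (2 points).
  x = 9: rhs = 10, matching y values: none (0 points).
  x = 10: rhs = 15, matching y values: 7, 10 (2 points).
  x = 11: rhs = 12, matching y values: none (0 points).
  x = 12: rhs = 7, matching y values: none (0 points).
  x = 13: rhs = 6, matching y values: none (0 points).
  x = 14: rhs = 15, matching y values: 7, 10 (2 points).
  x = 15: rhs = 6, matching y values: none (0 points).
  x = 16: rhs = 2, matching y values: 6, 11 (2 points).
Total affine count: 12.
Full point count |E(F_17)| = 12 + 1 = 13.
Hasse bound: |13 − (17+1)| = |-5| = 5 ≤ 2√17 ≈ 8.2462 ✓.


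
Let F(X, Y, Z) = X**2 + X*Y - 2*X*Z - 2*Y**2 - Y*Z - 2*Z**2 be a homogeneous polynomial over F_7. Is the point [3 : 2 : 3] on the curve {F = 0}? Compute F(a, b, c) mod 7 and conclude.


F(3,2,3) ≡ 0 (mod 7); P is on the curve.

Evaluate F(3, 2, 3) term-by-term (mod 7).
  X**2 ↦ 1·9·1·1 = 9
  X*Y ↦ 1·3·2·1 = 6
  -2*X*Z ↦ -2·3·1·3 = -18
  -2*Y**2 ↦ -2·1·4·1 = -8
  -Y*Z ↦ -1·1·2·3 = -6
  -2*Z**2 ↦ -2·1·1·9 = -18
Sum: F(3, 2, 3) = (9) + (6) + (-18) + (-8) + (-6) + (-18) = -35.
Reducing mod 7: -35 ≡ 0 (mod 7).
Since F(a, b, c) ≡ 0 (mod 7), P lies on the curve.


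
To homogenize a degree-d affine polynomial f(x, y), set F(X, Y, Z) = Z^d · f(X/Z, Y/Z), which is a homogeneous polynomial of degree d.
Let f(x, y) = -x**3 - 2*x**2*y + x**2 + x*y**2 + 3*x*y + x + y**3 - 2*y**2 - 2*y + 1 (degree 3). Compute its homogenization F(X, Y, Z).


F(X, Y, Z) = -X**3 - 2*X**2*Y + X**2*Z + X*Y**2 + 3*X*Y*Z + X*Z**2 + Y**3 - 2*Y**2*Z - 2*Y*Z**2 + Z**3

deg(f) = 3.
Substitute x = X/Z, y = Y/Z into f, then multiply by Z^3.
  monomial -1·x^3·y^0 ↦ -1·X^3·Y^0·Z^0.
  monomial -2·x^2·y^1 ↦ -2·X^2·Y^1·Z^0.
  monomial 1·x^2·y^0 ↦ 1·X^2·Y^0·Z^1.
  monomial 1·x^1·y^2 ↦ 1·X^1·Y^2·Z^0.
  monomial 3·x^1·y^1 ↦ 3·X^1·Y^1·Z^1.
  monomial 1·x^1·y^0 ↦ 1·X^1·Y^0·Z^2.
  monomial 1·x^0·y^3 ↦ 1·X^0·Y^3·Z^0.
  monomial -2·x^0·y^2 ↦ -2·X^0·Y^2·Z^1.
  monomial -2·x^0·y^1 ↦ -2·X^0·Y^1·Z^2.
  monomial 1·x^0·y^0 ↦ 1·X^0·Y^0·Z^3.
Collecting: F(X, Y, Z) = -X**3 - 2*X**2*Y + X**2*Z + X*Y**2 + 3*X*Y*Z + X*Z**2 + Y**3 - 2*Y**2*Z - 2*Y*Z**2 + Z**3.


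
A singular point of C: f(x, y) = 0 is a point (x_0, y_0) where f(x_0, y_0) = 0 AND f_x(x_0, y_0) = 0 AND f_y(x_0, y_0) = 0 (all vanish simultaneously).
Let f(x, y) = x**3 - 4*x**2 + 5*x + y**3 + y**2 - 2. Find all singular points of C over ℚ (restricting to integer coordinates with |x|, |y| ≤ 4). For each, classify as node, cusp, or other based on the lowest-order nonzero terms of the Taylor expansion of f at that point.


Singular points: {(1, 0)}; classification: node.

Compute partial derivatives:
  f_x = 3*x**2 - 8*x + 5.
  f_y = 3*y**2 + 2*y.
Scan x_0 ∈ {−4, ..., 4}. For each x_0, f_y(x_0, y) is a polynomial in y; find its integer roots y ∈ {−4, ..., 4}, then test f_x and f at those candidates.
  x = -4: f_y(-4, y) = 3*y**2 + 2*y; vanishes at y ∈ {0}. (-4, 0): f_x = 85 ≠ 0.
  x = -3: f_y(-3, y) = 3*y**2 + 2*y; vanishes at y ∈ {0}. (-3, 0): f_x = 56 ≠ 0.
  x = -2: f_y(-2, y) = 3*y**2 + 2*y; vanishes at y ∈ {0}. (-2, 0): f_x = 33 ≠ 0.
  x = -1: f_y(-1, y) = 3*y**2 + 2*y; vanishes at y ∈ {0}. (-1, 0): f_x = 16 ≠ 0.
  x = 0: f_y(0, y) = 3*y**2 + 2*y; vanishes at y ∈ {0}. (0, 0): f_x = 5 ≠ 0.
  x = 1: f_y(1, y) = 3*y**2 + 2*y; vanishes at y ∈ {0}. (1, 0): f_x = 0, f = 0 — SINGULAR.
  x = 2: f_y(2, y) = 3*y**2 + 2*y; vanishes at y ∈ {0}. (2, 0): f_x = 1 ≠ 0.
  x = 3: f_y(3, y) = 3*y**2 + 2*y; vanishes at y ∈ {0}. (3, 0): f_x = 8 ≠ 0.
  x = 4: f_y(4, y) = 3*y**2 + 2*y; vanishes at y ∈ {0}. (4, 0): f_x = 21 ≠ 0.
Only singular point on the grid: (1, 0).
Classify: substitute x = 1 + u, y = 0 + v and expand: f = u**3 - u**2 + v**3 + v**2.
No constant or linear terms (consistent with a singular point). Quadratic part: -u**2 + v**2. Cubic part: u**3 + v**3.
The quadratic part v**2 - u**2 = (v − u)(v + u) splits into two distinct linear factors, so there are two distinct tangent lines y − 0 = ±(x − 1) — this is a node (ordinary double point).
Classification: node.


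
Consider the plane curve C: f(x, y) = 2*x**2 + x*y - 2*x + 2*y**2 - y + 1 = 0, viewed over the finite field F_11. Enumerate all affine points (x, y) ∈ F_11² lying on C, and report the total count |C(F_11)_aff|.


Affine F_11-points: {(0, 8), (0, 9), (1, 4), (1, 7), (2, 7), (2, 9), (7, 3), (7, 5), (8, 5), (8, 8), (9, 3), (9, 4)}; count = 12.

For each of the 121 pairs (x, y) ∈ F_11², evaluate f(x, y) mod 11. Record the zeros.
  x = 0: [0↦1, 1↦2, 2↦7, 3↦5, 4↦7, 5↦2, 6↦1, 7↦4, 8↦0, 9↦0, 10↦4]  zeros at y ∈ {8, 9}
  x = 1: [0↦1, 1↦3, 2↦9, 3↦8, 4↦0, 5↦7, 6↦7, 7↦0, 8↦8, 9↦9, 10↦3]  zeros at y ∈ {4, 7}
  x = 2: [0↦5, 1↦8, 2↦4, 3↦4, 4↦8, 5↦5, 6↦6, 7↦0, 8↦9, 9↦0, 10↦6]  zeros at y ∈ {7, 9}
  x = 3: [0↦2, 1↦6, 2↦3, 3↦4, 4↦9, 5↦7, 6↦9, 7↦4, 8↦3, 9↦6, 10↦2]  zeros at y ∈ ∅
  x = 4: [0↦3, 1↦8, 2↦6, 3↦8, 4↦3, 5↦2, 6↦5, 7↦1, 8↦1, 9↦5, 10↦2]  zeros at y ∈ ∅
  x = 5: [0↦8, 1↦3, 2↦2, 3↦5, 4↦1, 5↦1, 6↦5, 7↦2, 8↦3, 9↦8, 10↦6]  zeros at y ∈ ∅
  x = 6: [0↦6, 1↦2, 2↦2, 3↦6, 4↦3, 5↦4, 6↦9, 7↦7, 8↦9, 9↦4, 10↦3]  zeros at y ∈ ∅
  x = 7: [0↦8, 1↦5, 2↦6, 3↦0, 4↦9, 5↦0, 6↦6, 7↦5, 8↦8, 9↦4, 10↦4]  zeros at y ∈ {3, 5}
  x = 8: [0↦3, 1↦1, 2↦3, 3↦9, 4↦8, 5↦0, 6↦7, 7↦7, 8↦0, 9↦8, 10↦9]  zeros at y ∈ {5, 8}
  x = 9: [0↦2, 1↦1, 2↦4, 3↦0, 4↦0, 5↦4, 6↦1, 7↦2, 8↦7, 9↦5, 10↦7]  zeros at y ∈ {3, 4}
  x = 10: [0↦5, 1↦5, 2↦9, 3↦6, 4↦7, 5↦1, 6↦10, 7↦1, 8↦7, 9↦6, 10↦9]  zeros at y ∈ ∅
Collecting zeros: affine points = {(0, 8), (0, 9), (1, 4), (1, 7), (2, 7), (2, 9), (7, 3), (7, 5), (8, 5), (8, 8), (9, 3), (9, 4)}.
Total count |C(F_11)_aff| = 12.


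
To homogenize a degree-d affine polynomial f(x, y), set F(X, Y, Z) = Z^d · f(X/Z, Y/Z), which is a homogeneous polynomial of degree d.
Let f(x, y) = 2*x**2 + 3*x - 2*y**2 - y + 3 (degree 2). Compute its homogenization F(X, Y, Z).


F(X, Y, Z) = 2*X**2 + 3*X*Z - 2*Y**2 - Y*Z + 3*Z**2

deg(f) = 2.
Substitute x = X/Z, y = Y/Z into f, then multiply by Z^2.
  monomial 2·x^2·y^0 ↦ 2·X^2·Y^0·Z^0.
  monomial 3·x^1·y^0 ↦ 3·X^1·Y^0·Z^1.
  monomial -2·x^0·y^2 ↦ -2·X^0·Y^2·Z^0.
  monomial -1·x^0·y^1 ↦ -1·X^0·Y^1·Z^1.
  monomial 3·x^0·y^0 ↦ 3·X^0·Y^0·Z^2.
Collecting: F(X, Y, Z) = 2*X**2 + 3*X*Z - 2*Y**2 - Y*Z + 3*Z**2.


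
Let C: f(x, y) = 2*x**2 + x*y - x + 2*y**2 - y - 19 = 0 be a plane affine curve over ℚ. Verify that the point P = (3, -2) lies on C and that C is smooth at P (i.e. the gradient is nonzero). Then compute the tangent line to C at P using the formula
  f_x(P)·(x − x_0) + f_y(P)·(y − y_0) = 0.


Tangent line at P: 9*x - 6*y - 39 = 0.

Step 1: f(3, -2) = 0, so P lies on C.
Step 2: partial derivatives
  f_x(x, y) = 4*x + y - 1, f_y(x, y) = x + 4*y - 1.
  f_x(P) = 9, f_y(P) = -6 (gradient nonzero, so P is smooth).
Step 3: tangent line at P: 9·(x − 3) + -6·(y − -2) = 0.
Expanding: 9*x - 6*y - 39 = 0.


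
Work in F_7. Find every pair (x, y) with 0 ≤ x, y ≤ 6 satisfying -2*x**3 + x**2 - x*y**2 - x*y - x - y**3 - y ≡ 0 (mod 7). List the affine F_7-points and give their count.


Affine F_7-points: {(0, 0), (1, 6), (2, 0), (3, 1), (4, 1), (6, 2), (6, 3)}; count = 7.

For each of the 49 pairs (x, y) ∈ F_7², evaluate f(x, y) mod 7. Record the zeros.
  x = 0: [0↦0, 1↦5, 2↦4, 3↦5, 4↦2, 5↦3, 6↦2]  zeros at y ∈ {0}
  x = 1: [0↦5, 1↦1, 2↦3, 3↦5, 4↦1, 5↦6, 6↦0]  zeros at y ∈ {6}
  x = 2: [0↦0, 1↦1, 2↦6, 3↦2, 4↦4, 5↦6, 6↦2]  zeros at y ∈ {0}
  x = 3: [0↦1, 1↦0, 2↦1, 3↦5, 4↦6, 5↦5, 6↦3]  zeros at y ∈ {1}
  x = 4: [0↦3, 1↦0, 2↦4, 3↦2, 4↦2, 5↦5, 6↦5]  zeros at y ∈ {1}
  x = 5: [0↦1, 1↦3, 2↦3, 3↦2, 4↦1, 5↦1, 6↦3]  zeros at y ∈ ∅
  x = 6: [0↦4, 1↦4, 2↦0, 3↦0, 4↦5, 5↦2, 6↦6]  zeros at y ∈ {2, 3}
Collecting zeros: affine points = {(0, 0), (1, 6), (2, 0), (3, 1), (4, 1), (6, 2), (6, 3)}.
Total count |C(F_7)_aff| = 7.


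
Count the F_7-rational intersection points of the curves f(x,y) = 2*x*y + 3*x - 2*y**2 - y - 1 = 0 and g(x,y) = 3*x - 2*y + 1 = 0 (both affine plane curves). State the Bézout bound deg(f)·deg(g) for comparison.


Common zeros: {(4, 3), (5, 1)}; count = 2; Bézout bound = 2.

deg(f) = 2, deg(g) = 1, so Bézout bound = 2.
Scan x ∈ F_7. For each x, list the y ∈ F_7 with f(x, y) ≡ 0 and those with g(x, y) ≡ 0 (mod 7); the common zeros in that column are the intersection.
  x = 0: f ≡ 0 at y ∈ {5}; g ≡ 0 at y ∈ {4}; common: ∅.
  x = 1: f ≡ 0 at y ∈ ∅; g ≡ 0 at y ∈ {2}; common: ∅.
  x = 2: f ≡ 0 at y ∈ {6}; g ≡ 0 at y ∈ {0}; common: ∅.
  x = 3: f ≡ 0 at y ∈ ∅; g ≡ 0 at y ∈ {5}; common: ∅.
  x = 4: f ≡ 0 at y ∈ {3, 4}; g ≡ 0 at y ∈ {3}; common: {3}.
  x = 5: f ≡ 0 at y ∈ {0, 1}; g ≡ 0 at y ∈ {1}; common: {1}.
  x = 6: f ≡ 0 at y ∈ ∅; g ≡ 0 at y ∈ {6}; common: ∅.
Collecting: common zeros = {(4, 3), (5, 1)}, so the count is 2.
Comparison with the Bézout bound: 2 ≤ 2 = deg(f)·deg(g), as expected for curves with no common component (the bound is attained).


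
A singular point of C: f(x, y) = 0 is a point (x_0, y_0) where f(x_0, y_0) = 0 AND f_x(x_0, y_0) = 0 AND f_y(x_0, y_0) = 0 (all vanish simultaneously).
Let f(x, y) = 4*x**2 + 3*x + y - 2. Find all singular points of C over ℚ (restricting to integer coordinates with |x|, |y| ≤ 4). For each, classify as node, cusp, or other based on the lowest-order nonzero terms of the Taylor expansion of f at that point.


No singular points in the scanned grid; C is smooth there.

Compute partial derivatives:
  f_x = 8*x + 3.
  f_y = 1.
f_y = 1 is a nonzero constant, so f_y never vanishes: no point (x, y) can satisfy f = f_x = f_y = 0. In particular no (x, y) ∈ {−4, ..., 4}² is singular; the curve is smooth.


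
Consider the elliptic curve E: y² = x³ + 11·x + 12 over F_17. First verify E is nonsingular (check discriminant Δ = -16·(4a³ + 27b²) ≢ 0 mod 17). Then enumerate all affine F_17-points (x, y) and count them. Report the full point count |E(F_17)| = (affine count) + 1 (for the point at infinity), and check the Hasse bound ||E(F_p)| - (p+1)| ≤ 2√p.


Affine points = {(2, 5), (2, 12), (3, 2), (3, 15), (4, 1), (4, 16), (8, 0), (10, 0), (11, 6), (11, 11), (12, 6), (12, 11), (15, 4), (15, 13), (16, 0)}; affine count = 15; |E(F_17)| = 16.

Discriminant check: Δ ∝ 4a³ + 27b² = 4·11³ + 27·12² = 4·1331 + 27·144 ≡ 15 (mod 17). Nonzero ⇒ E is nonsingular.
For each x ∈ F_17, compute rhs = x³ + 11·x + 12 mod 17, then count y ∈ F_17 with y² ≡ rhs.
  x = 0: rhs = 12, matching y values: none (0 points).
  x = 1: rhs = 7, matching y values: none (0 points).
  x = 2: rhs = 8, matching y values: 5, 12 (2 points).
  x = 3: rhs = 4, matching y values: 2, 15 (2 points).
  x = 4: rhs = 1, matching y values: 1, 16 (2 points).
  x = 5: rhs = 5, matching y values: none (0 points).
  x = 6: rhs = 5, matching y values: none (0 points).
  x = 7: rhs = 7, matching y values: none (0 points).
  x = 8: rhs = 0, matching y values: 0 (1 points).
  x = 9: rhs = 7, matching y values: none (0 points).
  x = 10: rhs = 0, matching y values: 0 (1 points).
  x = 11: rhs = 2, matching y values: 6, 11 (2 points).
  x = 12: rhs = 2, matching y values: 6, 11 (2 points).
  x = 13: rhs = 6, matching y values: none (0 points).
  x = 14: rhs = 3, matching y values: none (0 points).
  x = 15: rhs = 16, matching y values: 4, 13 (2 points).
  x = 16: rhs = 0, matching y values: 0 (1 points).
Total affine count: 15.
Full point count |E(F_17)| = 15 + 1 = 16.
Hasse bound: |16 − (17+1)| = |-2| = 2 ≤ 2√17 ≈ 8.2462 ✓.


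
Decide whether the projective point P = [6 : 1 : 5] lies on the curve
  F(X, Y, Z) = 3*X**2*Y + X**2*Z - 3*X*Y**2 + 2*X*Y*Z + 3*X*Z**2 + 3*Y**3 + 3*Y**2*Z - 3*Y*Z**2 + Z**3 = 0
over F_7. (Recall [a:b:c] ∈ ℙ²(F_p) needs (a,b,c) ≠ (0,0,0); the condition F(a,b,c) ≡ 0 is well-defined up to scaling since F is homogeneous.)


F(6,1,5) ≡ 1 (mod 7); P is NOT on the curve.

Evaluate F(6, 1, 5) term-by-term (mod 7).
  3*X**2*Y ↦ 3·36·1·1 = 108
  X**2*Z ↦ 1·36·1·5 = 180
  -3*X*Y**2 ↦ -3·6·1·1 = -18
  2*X*Y*Z ↦ 2·6·1·5 = 60
  3*X*Z**2 ↦ 3·6·1·25 = 450
  3*Y**3 ↦ 3·1·1·1 = 3
  3*Y**2*Z ↦ 3·1·1·5 = 15
  -3*Y*Z**2 ↦ -3·1·1·25 = -75
  Z**3 ↦ 1·1·1·125 = 125
Sum: F(6, 1, 5) = (108) + (180) + (-18) + (60) + (450) + (3) + (15) + (-75) + (125) = 848.
Reducing mod 7: 848 ≡ 1 (mod 7).
Since F(a, b, c) ≡ 1 ≠ 0 (mod 7), P does NOT lie on the curve.


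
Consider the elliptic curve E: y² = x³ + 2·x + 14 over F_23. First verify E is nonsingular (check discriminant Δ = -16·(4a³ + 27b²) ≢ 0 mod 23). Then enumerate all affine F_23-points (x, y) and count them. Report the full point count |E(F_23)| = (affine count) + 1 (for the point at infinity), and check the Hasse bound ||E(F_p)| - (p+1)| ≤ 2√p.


Affine points = {(2, 7), (2, 16), (3, 1), (3, 22), (6, 9), (6, 14), (7, 7), (7, 16), (8, 6), (8, 17), (9, 5), (9, 18), (12, 8), (12, 15), (13, 11), (13, 12), (14, 7), (14, 16), (16, 5), (16, 18), (17, 4), (17, 19), (20, 2), (20, 21), (21, 5), (21, 18)}; affine count = 26; |E(F_23)| = 27.

Discriminant check: Δ ∝ 4a³ + 27b² = 4·2³ + 27·14² = 4·8 + 27·196 ≡ 11 (mod 23). Nonzero ⇒ E is nonsingular.
For each x ∈ F_23, compute rhs = x³ + 2·x + 14 mod 23, then count y ∈ F_23 with y² ≡ rhs.
  x = 0: rhs = 14, matching y values: none (0 points).
  x = 1: rhs = 17, matching y values: none (0 points).
  x = 2: rhs = 3, matching y values: 7, 16 (2 points).
  x = 3: rhs = 1, matching y values: 1, 22 (2 points).
  x = 4: rhs = 17, matching y values: none (0 points).
  x = 5: rhs = 11, matching y values: none (0 points).
  x = 6: rhs = 12, matching y values: 9, 14 (2 points).
  x = 7: rhs = 3, matching y values: 7, 16 (2 points).
  x = 8: rhs = 13, matching y values: 6, 17 (2 points).
  x = 9: rhs = 2, matching y values: 5, 18 (2 points).
  x = 10: rhs = 22, matching y values: none (0 points).
  x = 11: rhs = 10, matching y values: none (0 points).
  x = 12: rhs = 18, matching y values: 8, 15 (2 points).
  x = 13: rhs = 6, matching y values: 11, 12 (2 points).
  x = 14: rhs = 3, matching y values: 7, 16 (2 points).
  x = 15: rhs = 15, matching y values: none (0 points).
  x = 16: rhs = 2, matching y values: 5, 18 (2 points).
  x = 17: rhs = 16, matching y values: 4, 19 (2 points).
  x = 18: rhs = 17, matching y values: none (0 points).
  x = 19: rhs = 11, matching y values: none (0 points).
  x = 20: rhs = 4, matching y values: 2, 21 (2 points).
  x = 21: rhs = 2, matching y values: 5, 18 (2 points).
  x = 22: rhs = 11, matching y values: none (0 points).
Total affine count: 26.
Full point count |E(F_23)| = 26 + 1 = 27.
Hasse bound: |27 − (23+1)| = |3| = 3 ≤ 2√23 ≈ 9.5917 ✓.


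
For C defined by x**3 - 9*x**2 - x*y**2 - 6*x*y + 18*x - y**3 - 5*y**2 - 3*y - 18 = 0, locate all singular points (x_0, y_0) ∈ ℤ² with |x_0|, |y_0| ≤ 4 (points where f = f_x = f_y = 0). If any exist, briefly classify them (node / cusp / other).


Singular points: {(3, -3)}; classification: cusp.

Compute partial derivatives:
  f_x = 3*x**2 - 18*x - y**2 - 6*y + 18.
  f_y = -2*x*y - 6*x - 3*y**2 - 10*y - 3.
Scan x_0 ∈ {−4, ..., 4}. For each x_0, f_y(x_0, y) is a polynomial in y; find its integer roots y ∈ {−4, ..., 4}, then test f_x and f at those candidates.
  x = -4: f_y(-4, y) = -3*y**2 - 2*y + 21; vanishes at y ∈ {-3}. (-4, -3): f_x = 147 ≠ 0.
  x = -3: f_y(-3, y) = -3*y**2 - 4*y + 15; vanishes at y ∈ {-3}. (-3, -3): f_x = 108 ≠ 0.
  x = -2: f_y(-2, y) = -3*y**2 - 6*y + 9; vanishes at y ∈ {-3, 1}. (-2, -3): f_x = 75 ≠ 0; (-2, 1): f_x = 59 ≠ 0.
  x = -1: f_y(-1, y) = -3*y**2 - 8*y + 3; vanishes at y ∈ {-3}. (-1, -3): f_x = 48 ≠ 0.
  x = 0: f_y(0, y) = -3*y**2 - 10*y - 3; vanishes at y ∈ {-3}. (0, -3): f_x = 27 ≠ 0.
  x = 1: f_y(1, y) = -3*y**2 - 12*y - 9; vanishes at y ∈ {-3, -1}. (1, -3): f_x = 12 ≠ 0; (1, -1): f_x = 8 ≠ 0.
  x = 2: f_y(2, y) = -3*y**2 - 14*y - 15; vanishes at y ∈ {-3}. (2, -3): f_x = 3 ≠ 0.
  x = 3: f_y(3, y) = -3*y**2 - 16*y - 21; vanishes at y ∈ {-3}. (3, -3): f_x = 0, f = 0 — SINGULAR.
  x = 4: f_y(4, y) = -3*y**2 - 18*y - 27; vanishes at y ∈ {-3}. (4, -3): f_x = 3 ≠ 0.
Only singular point on the grid: (3, -3).
Classify: substitute x = 3 + u, y = -3 + v and expand: f = u**3 - u*v**2 - v**3 + v**2.
No constant or linear terms (consistent with a singular point). Quadratic part: v**2. Cubic part: u**3 - u*v**2 - v**3.
The quadratic part v**2 is a perfect square, so there is a single (double) tangent line v = 0, i.e. y = -3. Restricting the cubic part to that line (v = 0) leaves u**3 ≠ 0, so f is not divisible by v and the branch is v² ≈ -u**3 to lowest order — this is a cusp.
Classification: cusp.


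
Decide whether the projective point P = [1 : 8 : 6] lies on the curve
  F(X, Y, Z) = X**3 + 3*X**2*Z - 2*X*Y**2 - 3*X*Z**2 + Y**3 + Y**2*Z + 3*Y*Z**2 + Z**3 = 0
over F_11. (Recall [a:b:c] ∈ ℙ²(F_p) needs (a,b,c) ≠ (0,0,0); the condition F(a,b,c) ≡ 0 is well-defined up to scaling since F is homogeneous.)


F(1,8,6) ≡ 10 (mod 11); P is NOT on the curve.

Evaluate F(1, 8, 6) term-by-term (mod 11).
  X**3 ↦ 1·1·1·1 = 1
  3*X**2*Z ↦ 3·1·1·6 = 18
  -2*X*Y**2 ↦ -2·1·64·1 = -128
  -3*X*Z**2 ↦ -3·1·1·36 = -108
  Y**3 ↦ 1·1·512·1 = 512
  Y**2*Z ↦ 1·1·64·6 = 384
  3*Y*Z**2 ↦ 3·1·8·36 = 864
  Z**3 ↦ 1·1·1·216 = 216
Sum: F(1, 8, 6) = (1) + (18) + (-128) + (-108) + (512) + (384) + (864) + (216) = 1759.
Reducing mod 11: 1759 ≡ 10 (mod 11).
Since F(a, b, c) ≡ 10 ≠ 0 (mod 11), P does NOT lie on the curve.


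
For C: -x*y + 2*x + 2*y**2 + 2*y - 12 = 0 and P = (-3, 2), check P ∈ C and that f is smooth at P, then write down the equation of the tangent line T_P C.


Tangent line at P: 13*y - 26 = 0.

Step 1: f(-3, 2) = 0, so P lies on C.
Step 2: partial derivatives
  f_x(x, y) = 2 - y, f_y(x, y) = -x + 4*y + 2.
  f_x(P) = 0, f_y(P) = 13 (gradient nonzero, so P is smooth).
Step 3: tangent line at P: 0·(x − -3) + 13·(y − 2) = 0.
Expanding: 13*y - 26 = 0.


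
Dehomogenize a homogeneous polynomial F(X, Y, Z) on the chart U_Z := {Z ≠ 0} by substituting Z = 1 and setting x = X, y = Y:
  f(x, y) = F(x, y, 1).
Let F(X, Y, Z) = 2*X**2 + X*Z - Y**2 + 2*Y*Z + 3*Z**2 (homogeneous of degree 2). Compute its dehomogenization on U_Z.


f(x, y) = 2*x**2 + x - y**2 + 2*y + 3

On U_Z we set Z = 1. Each monomial c·X^i·Y^j·Z^k in F becomes c·x^i·y^j·1^k = c·x^i·y^j.
Substituting Z = 1: F(X, Y, 1) = 2*x**2 + x - y**2 + 2*y + 3.
Note: deg(f) ≤ deg(F) = 2; strict inequality happens when F is divisible by Z (lost terms).


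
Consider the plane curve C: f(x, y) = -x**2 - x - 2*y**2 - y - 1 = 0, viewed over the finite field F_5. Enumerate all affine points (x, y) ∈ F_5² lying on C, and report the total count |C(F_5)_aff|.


Affine F_5-points: {(2, 1)}; count = 1.

For each of the 25 pairs (x, y) ∈ F_5², evaluate f(x, y) mod 5. Record the zeros.
  x = 0: [0↦4, 1↦1, 2↦4, 3↦3, 4↦3]  zeros at y ∈ ∅
  x = 1: [0↦2, 1↦4, 2↦2, 3↦1, 4↦1]  zeros at y ∈ ∅
  x = 2: [0↦3, 1↦0, 2↦3, 3↦2, 4↦2]  zeros at y ∈ {1}
  x = 3: [0↦2, 1↦4, 2↦2, 3↦1, 4↦1]  zeros at y ∈ ∅
  x = 4: [0↦4, 1↦1, 2↦4, 3↦3, 4↦3]  zeros at y ∈ ∅
Collecting zeros: affine points = {(2, 1)}.
Total count |C(F_5)_aff| = 1.


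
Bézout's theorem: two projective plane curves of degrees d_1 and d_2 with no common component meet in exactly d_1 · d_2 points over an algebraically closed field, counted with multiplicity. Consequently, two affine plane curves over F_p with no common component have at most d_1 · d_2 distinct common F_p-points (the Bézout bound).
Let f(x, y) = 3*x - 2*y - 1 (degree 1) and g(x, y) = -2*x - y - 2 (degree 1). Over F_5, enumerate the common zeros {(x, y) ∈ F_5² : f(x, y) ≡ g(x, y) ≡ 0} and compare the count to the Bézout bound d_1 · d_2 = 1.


Common zeros: {(1, 1)}; count = 1; Bézout bound = 1.

deg(f) = 1, deg(g) = 1, so Bézout bound = 1.
Scan x ∈ F_5. For each x, list the y ∈ F_5 with f(x, y) ≡ 0 and those with g(x, y) ≡ 0 (mod 5); the common zeros in that column are the intersection.
  x = 0: f ≡ 0 at y ∈ {2}; g ≡ 0 at y ∈ {3}; common: ∅.
  x = 1: f ≡ 0 at y ∈ {1}; g ≡ 0 at y ∈ {1}; common: {1}.
  x = 2: f ≡ 0 at y ∈ {0}; g ≡ 0 at y ∈ {4}; common: ∅.
  x = 3: f ≡ 0 at y ∈ {4}; g ≡ 0 at y ∈ {2}; common: ∅.
  x = 4: f ≡ 0 at y ∈ {3}; g ≡ 0 at y ∈ {0}; common: ∅.
Collecting: common zeros = {(1, 1)}, so the count is 1.
Comparison with the Bézout bound: 1 ≤ 1 = deg(f)·deg(g), as expected for curves with no common component (the bound is attained).


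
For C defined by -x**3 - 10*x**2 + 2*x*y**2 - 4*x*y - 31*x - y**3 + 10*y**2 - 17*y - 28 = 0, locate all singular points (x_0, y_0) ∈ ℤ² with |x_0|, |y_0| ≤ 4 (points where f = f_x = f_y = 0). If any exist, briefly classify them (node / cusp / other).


Singular points: {(-3, 1)}; classification: node.

Compute partial derivatives:
  f_x = -3*x**2 - 20*x + 2*y**2 - 4*y - 31.
  f_y = 4*x*y - 4*x - 3*y**2 + 20*y - 17.
Scan x_0 ∈ {−4, ..., 4}. For each x_0, f_y(x_0, y) is a polynomial in y; find its integer roots y ∈ {−4, ..., 4}, then test f_x and f at those candidates.
  x = -4: f_y(-4, y) = -3*y**2 + 4*y - 1; vanishes at y ∈ {1}. (-4, 1): f_x = -1 ≠ 0.
  x = -3: f_y(-3, y) = -3*y**2 + 8*y - 5; vanishes at y ∈ {1}. (-3, 1): f_x = 0, f = 0 — SINGULAR.
  x = -2: f_y(-2, y) = -3*y**2 + 12*y - 9; vanishes at y ∈ {1, 3}. (-2, 1): f_x = -5 ≠ 0; (-2, 3): f_x = 3 ≠ 0.
  x = -1: f_y(-1, y) = -3*y**2 + 16*y - 13; vanishes at y ∈ {1}. (-1, 1): f_x = -16 ≠ 0.
  x = 0: f_y(0, y) = -3*y**2 + 20*y - 17; vanishes at y ∈ {1}. (0, 1): f_x = -33 ≠ 0.
  x = 1: f_y(1, y) = -3*y**2 + 24*y - 21; vanishes at y ∈ {1}. (1, 1): f_x = -56 ≠ 0.
  x = 2: f_y(2, y) = -3*y**2 + 28*y - 25; vanishes at y ∈ {1}. (2, 1): f_x = -85 ≠ 0.
  x = 3: f_y(3, y) = -3*y**2 + 32*y - 29; vanishes at y ∈ {1}. (3, 1): f_x = -120 ≠ 0.
  x = 4: f_y(4, y) = -3*y**2 + 36*y - 33; vanishes at y ∈ {1}. (4, 1): f_x = -161 ≠ 0.
Only singular point on the grid: (-3, 1).
Classify: substitute x = -3 + u, y = 1 + v and expand: f = -u**3 - u**2 + 2*u*v**2 - v**3 + v**2.
No constant or linear terms (consistent with a singular point). Quadratic part: -u**2 + v**2. Cubic part: -u**3 + 2*u*v**2 - v**3.
The quadratic part v**2 - u**2 = (v − u)(v + u) splits into two distinct linear factors, so there are two distinct tangent lines y − 1 = ±(x − -3) — this is a node (ordinary double point).
Classification: node.


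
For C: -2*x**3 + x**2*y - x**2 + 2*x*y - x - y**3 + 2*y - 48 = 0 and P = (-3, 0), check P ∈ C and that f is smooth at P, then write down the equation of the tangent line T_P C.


Tangent line at P: -49*x + 5*y - 147 = 0.

Step 1: f(-3, 0) = 0, so P lies on C.
Step 2: partial derivatives
  f_x(x, y) = -6*x**2 + 2*x*y - 2*x + 2*y - 1, f_y(x, y) = x**2 + 2*x - 3*y**2 + 2.
  f_x(P) = -49, f_y(P) = 5 (gradient nonzero, so P is smooth).
Step 3: tangent line at P: -49·(x − -3) + 5·(y − 0) = 0.
Expanding: -49*x + 5*y - 147 = 0.


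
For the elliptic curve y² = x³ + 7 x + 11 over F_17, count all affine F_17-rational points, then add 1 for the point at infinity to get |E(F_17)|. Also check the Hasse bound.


Affine points = {(1, 6), (1, 11), (2, 4), (2, 13), (3, 5), (3, 12), (4, 1), (4, 16), (5, 1), (5, 16), (8, 1), (8, 16), (9, 2), (9, 15), (11, 5), (11, 12), (12, 2), (12, 15), (13, 2), (13, 15)}; affine count = 20; |E(F_17)| = 21.

Discriminant check: Δ ∝ 4a³ + 27b² = 4·7³ + 27·11² = 4·343 + 27·121 ≡ 15 (mod 17). Nonzero ⇒ E is nonsingular.
For each x ∈ F_17, compute rhs = x³ + 7·x + 11 mod 17, then count y ∈ F_17 with y² ≡ rhs.
  x = 0: rhs = 11, matching y values: none (0 points).
  x = 1: rhs = 2, matching y values: 6, 11 (2 points).
  x = 2: rhs = 16, matching y values: 4, 13 (2 points).
  x = 3: rhs = 8, matching y values: 5, 12 (2 points).
  x = 4: rhs = 1, matching y values: 1, 16 (2 points).
  x = 5: rhs = 1, matching y values: 1, 16 (2 points).
  x = 6: rhs = 14, matching y values: none (0 points).
  x = 7: rhs = 12, matching y values: none (0 points).
  x = 8: rhs = 1, matching y values: 1, 16 (2 points).
  x = 9: rhs = 4, matching y values: 2, 15 (2 points).
  x = 10: rhs = 10, matching y values: none (0 points).
  x = 11: rhs = 8, matching y values: 5, 12 (2 points).
  x = 12: rhs = 4, matching y values: 2, 15 (2 points).
  x = 13: rhs = 4, matching y values: 2, 15 (2 points).
  x = 14: rhs = 14, matching y values: none (0 points).
  x = 15: rhs = 6, matching y values: none (0 points).
  x = 16: rhs = 3, matching y values: none (0 points).
Total affine count: 20.
Full point count |E(F_17)| = 20 + 1 = 21.
Hasse bound: |21 − (17+1)| = |3| = 3 ≤ 2√17 ≈ 8.2462 ✓.


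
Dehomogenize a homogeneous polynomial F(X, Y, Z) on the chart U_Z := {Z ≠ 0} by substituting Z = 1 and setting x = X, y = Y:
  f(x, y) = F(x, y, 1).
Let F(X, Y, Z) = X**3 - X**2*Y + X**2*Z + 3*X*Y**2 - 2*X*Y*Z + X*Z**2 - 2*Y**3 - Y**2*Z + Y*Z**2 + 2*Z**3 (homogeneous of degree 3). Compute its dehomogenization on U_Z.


f(x, y) = x**3 - x**2*y + x**2 + 3*x*y**2 - 2*x*y + x - 2*y**3 - y**2 + y + 2

On U_Z we set Z = 1. Each monomial c·X^i·Y^j·Z^k in F becomes c·x^i·y^j·1^k = c·x^i·y^j.
Substituting Z = 1: F(X, Y, 1) = x**3 - x**2*y + x**2 + 3*x*y**2 - 2*x*y + x - 2*y**3 - y**2 + y + 2.
Note: deg(f) ≤ deg(F) = 3; strict inequality happens when F is divisible by Z (lost terms).


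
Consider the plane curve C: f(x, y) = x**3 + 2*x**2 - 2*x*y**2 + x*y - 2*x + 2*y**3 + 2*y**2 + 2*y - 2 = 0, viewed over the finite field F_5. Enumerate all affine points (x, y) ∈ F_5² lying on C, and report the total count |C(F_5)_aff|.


Affine F_5-points: {(2, 0), (3, 1), (3, 3), (4, 2)}; count = 4.

For each of the 25 pairs (x, y) ∈ F_5², evaluate f(x, y) mod 5. Record the zeros.
  x = 0: [0↦3, 1↦4, 2↦1, 3↦1, 4↦1]  zeros at y ∈ ∅
  x = 1: [0↦4, 1↦4, 2↦1, 3↦2, 4↦4]  zeros at y ∈ ∅
  x = 2: [0↦0, 1↦4, 2↦1, 3↦3, 4↦2]  zeros at y ∈ {0}
  x = 3: [0↦2, 1↦0, 2↦2, 3↦0, 4↦1]  zeros at y ∈ {1, 3}
  x = 4: [0↦1, 1↦3, 2↦0, 3↦4, 4↦2]  zeros at y ∈ {2}
Collecting zeros: affine points = {(2, 0), (3, 1), (3, 3), (4, 2)}.
Total count |C(F_5)_aff| = 4.


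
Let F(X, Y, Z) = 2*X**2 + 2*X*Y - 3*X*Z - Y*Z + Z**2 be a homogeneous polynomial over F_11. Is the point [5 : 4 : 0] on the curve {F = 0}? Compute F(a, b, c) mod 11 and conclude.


F(5,4,0) ≡ 2 (mod 11); P is NOT on the curve.

Evaluate F(5, 4, 0) term-by-term (mod 11).
  2*X**2 ↦ 2·25·1·1 = 50
  2*X*Y ↦ 2·5·4·1 = 40
  -3*X*Z ↦ -3·5·1·0 = 0
  -Y*Z ↦ -1·1·4·0 = 0
  Z**2 ↦ 1·1·1·0 = 0
Sum: F(5, 4, 0) = (50) + (40) + (0) + (0) + (0) = 90.
Reducing mod 11: 90 ≡ 2 (mod 11).
Since F(a, b, c) ≡ 2 ≠ 0 (mod 11), P does NOT lie on the curve.


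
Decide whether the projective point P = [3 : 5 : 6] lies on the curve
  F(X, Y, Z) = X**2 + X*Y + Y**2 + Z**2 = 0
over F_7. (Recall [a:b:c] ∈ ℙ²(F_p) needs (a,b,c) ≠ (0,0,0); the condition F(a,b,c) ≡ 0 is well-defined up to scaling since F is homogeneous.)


F(3,5,6) ≡ 1 (mod 7); P is NOT on the curve.

Evaluate F(3, 5, 6) term-by-term (mod 7).
  X**2 ↦ 1·9·1·1 = 9
  X*Y ↦ 1·3·5·1 = 15
  Y**2 ↦ 1·1·25·1 = 25
  Z**2 ↦ 1·1·1·36 = 36
Sum: F(3, 5, 6) = (9) + (15) + (25) + (36) = 85.
Reducing mod 7: 85 ≡ 1 (mod 7).
Since F(a, b, c) ≡ 1 ≠ 0 (mod 7), P does NOT lie on the curve.


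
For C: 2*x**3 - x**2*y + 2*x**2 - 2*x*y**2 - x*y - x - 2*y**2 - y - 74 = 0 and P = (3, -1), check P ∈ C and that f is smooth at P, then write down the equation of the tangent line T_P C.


Tangent line at P: 70*x + 3*y - 207 = 0.

Step 1: f(3, -1) = 0, so P lies on C.
Step 2: partial derivatives
  f_x(x, y) = 6*x**2 - 2*x*y + 4*x - 2*y**2 - y - 1, f_y(x, y) = -x**2 - 4*x*y - x - 4*y - 1.
  f_x(P) = 70, f_y(P) = 3 (gradient nonzero, so P is smooth).
Step 3: tangent line at P: 70·(x − 3) + 3·(y − -1) = 0.
Expanding: 70*x + 3*y - 207 = 0.


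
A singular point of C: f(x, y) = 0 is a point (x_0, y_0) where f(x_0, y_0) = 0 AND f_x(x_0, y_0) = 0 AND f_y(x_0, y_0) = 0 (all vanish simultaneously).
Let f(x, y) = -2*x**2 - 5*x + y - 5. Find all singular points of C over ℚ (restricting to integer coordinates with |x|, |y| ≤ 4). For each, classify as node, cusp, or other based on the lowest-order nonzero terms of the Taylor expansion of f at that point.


No singular points in the scanned grid; C is smooth there.

Compute partial derivatives:
  f_x = -4*x - 5.
  f_y = 1.
f_y = 1 is a nonzero constant, so f_y never vanishes: no point (x, y) can satisfy f = f_x = f_y = 0. In particular no (x, y) ∈ {−4, ..., 4}² is singular; the curve is smooth.


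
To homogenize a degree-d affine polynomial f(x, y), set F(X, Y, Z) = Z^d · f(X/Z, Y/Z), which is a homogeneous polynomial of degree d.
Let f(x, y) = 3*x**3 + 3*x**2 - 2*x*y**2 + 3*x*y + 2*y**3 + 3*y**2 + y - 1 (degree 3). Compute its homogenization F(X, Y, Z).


F(X, Y, Z) = 3*X**3 + 3*X**2*Z - 2*X*Y**2 + 3*X*Y*Z + 2*Y**3 + 3*Y**2*Z + Y*Z**2 - Z**3

deg(f) = 3.
Substitute x = X/Z, y = Y/Z into f, then multiply by Z^3.
  monomial 3·x^3·y^0 ↦ 3·X^3·Y^0·Z^0.
  monomial 3·x^2·y^0 ↦ 3·X^2·Y^0·Z^1.
  monomial -2·x^1·y^2 ↦ -2·X^1·Y^2·Z^0.
  monomial 3·x^1·y^1 ↦ 3·X^1·Y^1·Z^1.
  monomial 2·x^0·y^3 ↦ 2·X^0·Y^3·Z^0.
  monomial 3·x^0·y^2 ↦ 3·X^0·Y^2·Z^1.
  monomial 1·x^0·y^1 ↦ 1·X^0·Y^1·Z^2.
  monomial -1·x^0·y^0 ↦ -1·X^0·Y^0·Z^3.
Collecting: F(X, Y, Z) = 3*X**3 + 3*X**2*Z - 2*X*Y**2 + 3*X*Y*Z + 2*Y**3 + 3*Y**2*Z + Y*Z**2 - Z**3.


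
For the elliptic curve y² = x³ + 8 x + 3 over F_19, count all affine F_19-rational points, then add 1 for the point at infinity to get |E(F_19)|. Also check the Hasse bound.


Affine points = {(3, 4), (3, 15), (4, 2), (4, 17), (5, 4), (5, 15), (6, 1), (6, 18), (8, 3), (8, 16), (9, 5), (9, 14), (10, 0), (11, 4), (11, 15), (13, 9), (13, 10), (14, 3), (14, 16), (16, 3), (16, 16), (17, 6), (17, 13)}; affine count = 23; |E(F_19)| = 24.

Discriminant check: Δ ∝ 4a³ + 27b² = 4·8³ + 27·3² = 4·512 + 27·9 ≡ 11 (mod 19). Nonzero ⇒ E is nonsingular.
For each x ∈ F_19, compute rhs = x³ + 8·x + 3 mod 19, then count y ∈ F_19 with y² ≡ rhs.
  x = 0: rhs = 3, matching y values: none (0 points).
  x = 1: rhs = 12, matching y values: none (0 points).
  x = 2: rhs = 8, matching y values: none (0 points).
  x = 3: rhs = 16, matching y values: 4, 15 (2 points).
  x = 4: rhs = 4, matching y values: 2, 17 (2 points).
  x = 5: rhs = 16, matching y values: 4, 15 (2 points).
  x = 6: rhs = 1, matching y values: 1, 18 (2 points).
  x = 7: rhs = 3, matching y values: none (0 points).
  x = 8: rhs = 9, matching y values: 3, 16 (2 points).
  x = 9: rhs = 6, matching y values: 5, 14 (2 points).
  x = 10: rhs = 0, matching y values: 0 (1 points).
  x = 11: rhs = 16, matching y values: 4, 15 (2 points).
  x = 12: rhs = 3, matching y values: none (0 points).
  x = 13: rhs = 5, matching y values: 9, 10 (2 points).
  x = 14: rhs = 9, matching y values: 3, 16 (2 points).
  x = 15: rhs = 2, matching y values: none (0 points).
  x = 16: rhs = 9, matching y values: 3, 16 (2 points).
  x = 17: rhs = 17, matching y values: 6, 13 (2 points).
  x = 18: rhs = 13, matching y values: none (0 points).
Total affine count: 23.
Full point count |E(F_19)| = 23 + 1 = 24.
Hasse bound: |24 − (19+1)| = |4| = 4 ≤ 2√19 ≈ 8.7178 ✓.


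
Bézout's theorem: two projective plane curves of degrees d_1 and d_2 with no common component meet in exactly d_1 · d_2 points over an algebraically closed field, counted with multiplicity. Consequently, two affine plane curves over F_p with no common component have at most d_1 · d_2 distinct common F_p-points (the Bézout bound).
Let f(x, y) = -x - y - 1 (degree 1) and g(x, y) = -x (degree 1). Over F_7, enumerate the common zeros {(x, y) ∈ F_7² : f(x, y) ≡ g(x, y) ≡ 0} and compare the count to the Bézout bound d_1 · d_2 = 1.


Common zeros: {(0, 6)}; count = 1; Bézout bound = 1.

deg(f) = 1, deg(g) = 1, so Bézout bound = 1.
Scan x ∈ F_7. For each x, list the y ∈ F_7 with f(x, y) ≡ 0 and those with g(x, y) ≡ 0 (mod 7); the common zeros in that column are the intersection.
  x = 0: f ≡ 0 at y ∈ {6}; g ≡ 0 at y ∈ {0, 1, 2, 3, 4, 5, 6}; common: {6}.
  x = 1: f ≡ 0 at y ∈ {5}; g ≡ 0 at y ∈ ∅; common: ∅.
  x = 2: f ≡ 0 at y ∈ {4}; g ≡ 0 at y ∈ ∅; common: ∅.
  x = 3: f ≡ 0 at y ∈ {3}; g ≡ 0 at y ∈ ∅; common: ∅.
  x = 4: f ≡ 0 at y ∈ {2}; g ≡ 0 at y ∈ ∅; common: ∅.
  x = 5: f ≡ 0 at y ∈ {1}; g ≡ 0 at y ∈ ∅; common: ∅.
  x = 6: f ≡ 0 at y ∈ {0}; g ≡ 0 at y ∈ ∅; common: ∅.
Collecting: common zeros = {(0, 6)}, so the count is 1.
Comparison with the Bézout bound: 1 ≤ 1 = deg(f)·deg(g), as expected for curves with no common component (the bound is attained).


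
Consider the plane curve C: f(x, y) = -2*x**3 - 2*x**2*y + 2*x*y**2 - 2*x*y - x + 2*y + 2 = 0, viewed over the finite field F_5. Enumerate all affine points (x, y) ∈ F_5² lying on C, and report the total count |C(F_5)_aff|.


Affine F_5-points: {(0, 4), (2, 2), (2, 3), (3, 0), (3, 2), (4, 0), (4, 1)}; count = 7.

For each of the 25 pairs (x, y) ∈ F_5², evaluate f(x, y) mod 5. Record the zeros.
  x = 0: [0↦2, 1↦4, 2↦1, 3↦3, 4↦0]  zeros at y ∈ {4}
  x = 1: [0↦4, 1↦4, 2↦3, 3↦1, 4↦3]  zeros at y ∈ ∅
  x = 2: [0↦4, 1↦3, 2↦0, 3↦0, 4↦3]  zeros at y ∈ {2, 3}
  x = 3: [0↦0, 1↦4, 2↦0, 3↦3, 4↦3]  zeros at y ∈ {0, 2}
  x = 4: [0↦0, 1↦0, 2↦1, 3↦3, 4↦1]  zeros at y ∈ {0, 1}
Collecting zeros: affine points = {(0, 4), (2, 2), (2, 3), (3, 0), (3, 2), (4, 0), (4, 1)}.
Total count |C(F_5)_aff| = 7.


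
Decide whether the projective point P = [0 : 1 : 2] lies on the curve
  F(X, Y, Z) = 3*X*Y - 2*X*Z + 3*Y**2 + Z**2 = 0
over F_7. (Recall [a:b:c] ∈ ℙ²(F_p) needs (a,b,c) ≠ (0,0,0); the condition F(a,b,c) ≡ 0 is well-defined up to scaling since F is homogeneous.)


F(0,1,2) ≡ 0 (mod 7); P is on the curve.

Evaluate F(0, 1, 2) term-by-term (mod 7).
  3*X*Y ↦ 3·0·1·1 = 0
  -2*X*Z ↦ -2·0·1·2 = 0
  3*Y**2 ↦ 3·1·1·1 = 3
  Z**2 ↦ 1·1·1·4 = 4
Sum: F(0, 1, 2) = (0) + (0) + (3) + (4) = 7.
Reducing mod 7: 7 ≡ 0 (mod 7).
Since F(a, b, c) ≡ 0 (mod 7), P lies on the curve.


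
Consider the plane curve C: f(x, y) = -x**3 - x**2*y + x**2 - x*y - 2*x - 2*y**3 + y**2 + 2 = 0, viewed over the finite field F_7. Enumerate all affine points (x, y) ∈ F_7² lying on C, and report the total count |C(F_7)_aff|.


Affine F_7-points: {(1, 0), (3, 1), (3, 4), (3, 6), (5, 5)}; count = 5.

For each of the 49 pairs (x, y) ∈ F_7², evaluate f(x, y) mod 7. Record the zeros.
  x = 0: [0↦2, 1↦1, 2↦4, 3↦6, 4↦2, 5↦1, 6↦5]  zeros at y ∈ ∅
  x = 1: [0↦0, 1↦4, 2↦5, 3↦5, 4↦6, 5↦3, 6↦5]  zeros at y ∈ {0}
  x = 2: [0↦1, 1↦1, 2↦5, 3↦1, 4↦5, 5↦5, 6↦3]  zeros at y ∈ ∅
  x = 3: [0↦6, 1↦0, 2↦5, 3↦2, 4↦0, 5↦1, 6↦0]  zeros at y ∈ {1, 4, 6}
  x = 4: [0↦2, 1↦2, 2↦6, 3↦2, 4↦6, 5↦6, 6↦4]  zeros at y ∈ ∅
  x = 5: [0↦4, 1↦1, 2↦2, 3↦2, 4↦3, 5↦0, 6↦2]  zeros at y ∈ {5}
  x = 6: [0↦6, 1↦5, 2↦1, 3↦3, 4↦6, 5↦5, 6↦2]  zeros at y ∈ ∅
Collecting zeros: affine points = {(1, 0), (3, 1), (3, 4), (3, 6), (5, 5)}.
Total count |C(F_7)_aff| = 5.


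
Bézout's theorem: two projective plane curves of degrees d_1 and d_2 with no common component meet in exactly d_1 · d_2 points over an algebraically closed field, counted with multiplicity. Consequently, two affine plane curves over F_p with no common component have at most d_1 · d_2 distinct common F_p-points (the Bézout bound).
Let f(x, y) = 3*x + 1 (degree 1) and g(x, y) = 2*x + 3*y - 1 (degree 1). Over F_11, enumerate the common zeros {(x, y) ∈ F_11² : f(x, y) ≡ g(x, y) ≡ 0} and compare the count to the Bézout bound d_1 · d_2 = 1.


Common zeros: {(7, 3)}; count = 1; Bézout bound = 1.

deg(f) = 1, deg(g) = 1, so Bézout bound = 1.
Scan x ∈ F_11. For each x, list the y ∈ F_11 with f(x, y) ≡ 0 and those with g(x, y) ≡ 0 (mod 11); the common zeros in that column are the intersection.
  x = 0: f ≡ 0 at y ∈ ∅; g ≡ 0 at y ∈ {4}; common: ∅.
  x = 1: f ≡ 0 at y ∈ ∅; g ≡ 0 at y ∈ {7}; common: ∅.
  x = 2: f ≡ 0 at y ∈ ∅; g ≡ 0 at y ∈ {10}; common: ∅.
  x = 3: f ≡ 0 at y ∈ ∅; g ≡ 0 at y ∈ {2}; common: ∅.
  x = 4: f ≡ 0 at y ∈ ∅; g ≡ 0 at y ∈ {5}; common: ∅.
  x = 5: f ≡ 0 at y ∈ ∅; g ≡ 0 at y ∈ {8}; common: ∅.
  x = 6: f ≡ 0 at y ∈ ∅; g ≡ 0 at y ∈ {0}; common: ∅.
  x = 7: f ≡ 0 at y ∈ {0, 1, 2, 3, 4, 5, 6, 7, 8, 9, 10}; g ≡ 0 at y ∈ {3}; common: {3}.
  x = 8: f ≡ 0 at y ∈ ∅; g ≡ 0 at y ∈ {6}; common: ∅.
  x = 9: f ≡ 0 at y ∈ ∅; g ≡ 0 at y ∈ {9}; common: ∅.
  x = 10: f ≡ 0 at y ∈ ∅; g ≡ 0 at y ∈ {1}; common: ∅.
Collecting: common zeros = {(7, 3)}, so the count is 1.
Comparison with the Bézout bound: 1 ≤ 1 = deg(f)·deg(g), as expected for curves with no common component (the bound is attained).
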